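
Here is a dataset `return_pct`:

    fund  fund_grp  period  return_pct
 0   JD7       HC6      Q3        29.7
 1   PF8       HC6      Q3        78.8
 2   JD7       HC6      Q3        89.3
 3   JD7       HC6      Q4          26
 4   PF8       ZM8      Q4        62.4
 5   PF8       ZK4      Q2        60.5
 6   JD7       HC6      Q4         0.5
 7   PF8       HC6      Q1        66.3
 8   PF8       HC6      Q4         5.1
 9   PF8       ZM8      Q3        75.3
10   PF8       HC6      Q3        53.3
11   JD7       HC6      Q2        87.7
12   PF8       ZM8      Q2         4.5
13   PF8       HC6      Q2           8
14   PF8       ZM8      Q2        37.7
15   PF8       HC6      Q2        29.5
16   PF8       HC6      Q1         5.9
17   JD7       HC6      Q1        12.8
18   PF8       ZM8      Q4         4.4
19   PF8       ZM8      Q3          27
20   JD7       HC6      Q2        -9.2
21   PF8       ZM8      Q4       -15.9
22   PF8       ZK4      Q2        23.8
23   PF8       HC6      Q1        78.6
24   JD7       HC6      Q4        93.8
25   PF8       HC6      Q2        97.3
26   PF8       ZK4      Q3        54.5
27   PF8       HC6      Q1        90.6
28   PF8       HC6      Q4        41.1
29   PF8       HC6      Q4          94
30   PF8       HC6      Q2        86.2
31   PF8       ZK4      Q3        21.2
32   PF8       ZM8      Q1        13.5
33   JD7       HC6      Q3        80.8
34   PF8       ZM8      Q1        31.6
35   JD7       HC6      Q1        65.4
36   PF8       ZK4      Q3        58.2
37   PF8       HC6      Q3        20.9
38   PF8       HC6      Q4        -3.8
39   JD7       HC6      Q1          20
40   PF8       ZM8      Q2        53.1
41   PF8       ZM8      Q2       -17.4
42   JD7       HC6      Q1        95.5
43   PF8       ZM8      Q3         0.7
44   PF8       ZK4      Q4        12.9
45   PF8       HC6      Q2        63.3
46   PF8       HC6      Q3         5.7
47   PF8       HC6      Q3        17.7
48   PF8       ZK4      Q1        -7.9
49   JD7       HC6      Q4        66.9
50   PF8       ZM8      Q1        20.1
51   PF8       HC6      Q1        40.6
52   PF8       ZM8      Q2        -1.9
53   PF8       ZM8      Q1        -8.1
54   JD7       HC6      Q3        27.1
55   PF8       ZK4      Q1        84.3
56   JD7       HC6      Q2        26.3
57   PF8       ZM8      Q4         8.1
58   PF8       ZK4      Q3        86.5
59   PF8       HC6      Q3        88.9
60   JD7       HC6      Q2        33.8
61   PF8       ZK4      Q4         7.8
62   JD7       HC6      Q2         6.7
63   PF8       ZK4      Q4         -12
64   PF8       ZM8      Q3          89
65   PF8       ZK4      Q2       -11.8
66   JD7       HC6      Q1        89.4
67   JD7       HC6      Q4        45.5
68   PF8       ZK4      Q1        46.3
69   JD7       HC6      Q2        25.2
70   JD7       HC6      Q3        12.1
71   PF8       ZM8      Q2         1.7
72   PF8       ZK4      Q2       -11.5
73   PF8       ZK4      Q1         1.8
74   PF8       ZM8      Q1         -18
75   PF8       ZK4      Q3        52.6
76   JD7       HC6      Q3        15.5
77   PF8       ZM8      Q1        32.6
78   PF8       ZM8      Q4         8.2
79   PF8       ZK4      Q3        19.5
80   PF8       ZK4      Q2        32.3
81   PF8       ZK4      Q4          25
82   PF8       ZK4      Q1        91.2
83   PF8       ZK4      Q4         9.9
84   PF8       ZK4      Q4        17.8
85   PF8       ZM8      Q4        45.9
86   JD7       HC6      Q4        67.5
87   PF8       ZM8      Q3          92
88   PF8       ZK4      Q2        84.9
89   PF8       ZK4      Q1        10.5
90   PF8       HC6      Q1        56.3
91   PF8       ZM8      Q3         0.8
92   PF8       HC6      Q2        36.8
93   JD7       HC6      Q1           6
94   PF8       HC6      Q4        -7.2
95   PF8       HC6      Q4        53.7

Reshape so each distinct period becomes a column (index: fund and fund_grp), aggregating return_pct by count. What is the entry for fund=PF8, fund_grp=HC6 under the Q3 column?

Rows with fund=PF8, fund_grp=HC6 and period=Q3: return_pct values are 78.8, 53.3, 20.9, 5.7, 17.7, 88.9.
6 rows match — count = 6.

6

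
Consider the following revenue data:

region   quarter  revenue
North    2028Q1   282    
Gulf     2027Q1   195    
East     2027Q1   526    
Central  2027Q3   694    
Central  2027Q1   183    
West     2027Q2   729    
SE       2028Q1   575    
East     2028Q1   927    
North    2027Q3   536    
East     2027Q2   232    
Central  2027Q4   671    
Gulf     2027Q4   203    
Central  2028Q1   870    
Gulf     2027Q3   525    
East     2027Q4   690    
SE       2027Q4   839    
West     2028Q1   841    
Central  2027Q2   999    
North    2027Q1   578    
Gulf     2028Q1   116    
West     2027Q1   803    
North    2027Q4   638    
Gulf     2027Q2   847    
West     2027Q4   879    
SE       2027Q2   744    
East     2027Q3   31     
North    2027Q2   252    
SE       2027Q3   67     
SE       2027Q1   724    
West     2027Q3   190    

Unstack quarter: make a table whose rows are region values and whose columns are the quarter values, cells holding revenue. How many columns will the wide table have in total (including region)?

6

1 column for region plus 5 distinct quarter values → 6 columns.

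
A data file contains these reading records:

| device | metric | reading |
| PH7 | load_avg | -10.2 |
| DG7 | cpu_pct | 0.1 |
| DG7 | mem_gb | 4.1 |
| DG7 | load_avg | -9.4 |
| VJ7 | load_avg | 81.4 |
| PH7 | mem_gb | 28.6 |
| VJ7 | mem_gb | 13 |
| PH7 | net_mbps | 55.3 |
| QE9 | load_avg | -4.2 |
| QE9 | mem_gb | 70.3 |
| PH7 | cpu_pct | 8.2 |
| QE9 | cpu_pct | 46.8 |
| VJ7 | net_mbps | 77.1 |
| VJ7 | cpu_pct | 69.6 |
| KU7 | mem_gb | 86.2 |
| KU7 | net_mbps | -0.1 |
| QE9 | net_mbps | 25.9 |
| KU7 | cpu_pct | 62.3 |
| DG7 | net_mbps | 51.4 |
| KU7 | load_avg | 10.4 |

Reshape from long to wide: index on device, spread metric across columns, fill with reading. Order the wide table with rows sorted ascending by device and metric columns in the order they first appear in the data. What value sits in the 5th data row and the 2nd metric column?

With rows sorted ascending by device, row 5 is device=VJ7. metric columns in first-appearance order: load_avg, cpu_pct, mem_gb, net_mbps; column 2 is cpu_pct.
Long rows with device=VJ7, metric=cpu_pct: reading = 69.6.

69.6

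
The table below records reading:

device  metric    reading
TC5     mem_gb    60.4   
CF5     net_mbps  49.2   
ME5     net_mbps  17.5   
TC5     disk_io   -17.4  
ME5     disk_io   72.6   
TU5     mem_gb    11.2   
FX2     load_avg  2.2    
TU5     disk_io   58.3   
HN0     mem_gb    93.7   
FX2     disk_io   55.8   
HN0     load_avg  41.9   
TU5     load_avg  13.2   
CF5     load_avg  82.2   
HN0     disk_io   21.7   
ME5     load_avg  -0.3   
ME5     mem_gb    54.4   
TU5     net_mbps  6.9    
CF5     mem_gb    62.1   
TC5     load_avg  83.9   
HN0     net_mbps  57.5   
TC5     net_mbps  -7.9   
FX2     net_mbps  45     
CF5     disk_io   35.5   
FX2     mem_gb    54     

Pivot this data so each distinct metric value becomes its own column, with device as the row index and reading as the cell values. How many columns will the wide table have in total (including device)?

5

1 column for device plus 4 distinct metric values → 5 columns.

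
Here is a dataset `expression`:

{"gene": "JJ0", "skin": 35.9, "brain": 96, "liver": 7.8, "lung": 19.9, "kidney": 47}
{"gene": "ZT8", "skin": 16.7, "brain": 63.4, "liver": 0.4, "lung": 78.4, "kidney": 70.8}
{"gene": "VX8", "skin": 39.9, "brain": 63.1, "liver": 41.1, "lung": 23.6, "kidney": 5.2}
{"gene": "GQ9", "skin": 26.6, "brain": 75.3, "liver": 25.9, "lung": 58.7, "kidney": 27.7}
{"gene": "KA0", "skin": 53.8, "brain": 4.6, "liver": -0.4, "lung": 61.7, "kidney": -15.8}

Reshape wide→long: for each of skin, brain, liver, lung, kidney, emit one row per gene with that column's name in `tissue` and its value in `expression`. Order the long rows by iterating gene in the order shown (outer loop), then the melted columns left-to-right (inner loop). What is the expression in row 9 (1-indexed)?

78.4

25 rows total (5 × 5). Row 9: index ⌊(9-1)/5⌋ = 1 into gene → ZT8; (9-1) mod 5 = 3 into the melted columns → lung.
So row 9 is (ZT8, lung, 78.4); expression = 78.4.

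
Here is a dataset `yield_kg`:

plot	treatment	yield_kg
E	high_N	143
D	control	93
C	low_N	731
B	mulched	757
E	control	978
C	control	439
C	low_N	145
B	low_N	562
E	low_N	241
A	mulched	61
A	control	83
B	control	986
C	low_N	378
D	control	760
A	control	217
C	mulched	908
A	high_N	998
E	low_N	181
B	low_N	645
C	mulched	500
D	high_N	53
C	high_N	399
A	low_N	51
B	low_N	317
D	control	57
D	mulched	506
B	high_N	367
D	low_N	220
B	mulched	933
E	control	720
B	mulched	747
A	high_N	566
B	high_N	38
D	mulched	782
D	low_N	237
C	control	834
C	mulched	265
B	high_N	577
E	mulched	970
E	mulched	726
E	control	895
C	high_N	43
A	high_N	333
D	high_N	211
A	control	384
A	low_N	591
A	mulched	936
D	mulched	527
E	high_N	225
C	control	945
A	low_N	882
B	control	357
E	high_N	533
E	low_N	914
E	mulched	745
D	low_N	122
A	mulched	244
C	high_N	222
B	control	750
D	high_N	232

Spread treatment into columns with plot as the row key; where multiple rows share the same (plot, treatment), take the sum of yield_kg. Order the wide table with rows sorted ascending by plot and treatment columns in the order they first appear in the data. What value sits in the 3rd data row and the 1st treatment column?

664

With rows sorted ascending by plot, row 3 is plot=C. treatment columns in first-appearance order: high_N, control, low_N, mulched; column 1 is high_N.
Long rows with plot=C, treatment=high_N: 399 + 43 + 222 = 664.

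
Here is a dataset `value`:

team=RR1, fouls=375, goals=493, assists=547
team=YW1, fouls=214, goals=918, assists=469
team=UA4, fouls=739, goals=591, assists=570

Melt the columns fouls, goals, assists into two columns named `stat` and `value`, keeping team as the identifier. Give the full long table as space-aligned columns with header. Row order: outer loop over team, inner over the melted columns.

Each (team, column) pair becomes one row: 3 × 3 = 9 rows.
For example, (RR1, fouls) → value=375.

team  stat     value
RR1   fouls    375  
RR1   goals    493  
RR1   assists  547  
YW1   fouls    214  
YW1   goals    918  
YW1   assists  469  
UA4   fouls    739  
UA4   goals    591  
UA4   assists  570  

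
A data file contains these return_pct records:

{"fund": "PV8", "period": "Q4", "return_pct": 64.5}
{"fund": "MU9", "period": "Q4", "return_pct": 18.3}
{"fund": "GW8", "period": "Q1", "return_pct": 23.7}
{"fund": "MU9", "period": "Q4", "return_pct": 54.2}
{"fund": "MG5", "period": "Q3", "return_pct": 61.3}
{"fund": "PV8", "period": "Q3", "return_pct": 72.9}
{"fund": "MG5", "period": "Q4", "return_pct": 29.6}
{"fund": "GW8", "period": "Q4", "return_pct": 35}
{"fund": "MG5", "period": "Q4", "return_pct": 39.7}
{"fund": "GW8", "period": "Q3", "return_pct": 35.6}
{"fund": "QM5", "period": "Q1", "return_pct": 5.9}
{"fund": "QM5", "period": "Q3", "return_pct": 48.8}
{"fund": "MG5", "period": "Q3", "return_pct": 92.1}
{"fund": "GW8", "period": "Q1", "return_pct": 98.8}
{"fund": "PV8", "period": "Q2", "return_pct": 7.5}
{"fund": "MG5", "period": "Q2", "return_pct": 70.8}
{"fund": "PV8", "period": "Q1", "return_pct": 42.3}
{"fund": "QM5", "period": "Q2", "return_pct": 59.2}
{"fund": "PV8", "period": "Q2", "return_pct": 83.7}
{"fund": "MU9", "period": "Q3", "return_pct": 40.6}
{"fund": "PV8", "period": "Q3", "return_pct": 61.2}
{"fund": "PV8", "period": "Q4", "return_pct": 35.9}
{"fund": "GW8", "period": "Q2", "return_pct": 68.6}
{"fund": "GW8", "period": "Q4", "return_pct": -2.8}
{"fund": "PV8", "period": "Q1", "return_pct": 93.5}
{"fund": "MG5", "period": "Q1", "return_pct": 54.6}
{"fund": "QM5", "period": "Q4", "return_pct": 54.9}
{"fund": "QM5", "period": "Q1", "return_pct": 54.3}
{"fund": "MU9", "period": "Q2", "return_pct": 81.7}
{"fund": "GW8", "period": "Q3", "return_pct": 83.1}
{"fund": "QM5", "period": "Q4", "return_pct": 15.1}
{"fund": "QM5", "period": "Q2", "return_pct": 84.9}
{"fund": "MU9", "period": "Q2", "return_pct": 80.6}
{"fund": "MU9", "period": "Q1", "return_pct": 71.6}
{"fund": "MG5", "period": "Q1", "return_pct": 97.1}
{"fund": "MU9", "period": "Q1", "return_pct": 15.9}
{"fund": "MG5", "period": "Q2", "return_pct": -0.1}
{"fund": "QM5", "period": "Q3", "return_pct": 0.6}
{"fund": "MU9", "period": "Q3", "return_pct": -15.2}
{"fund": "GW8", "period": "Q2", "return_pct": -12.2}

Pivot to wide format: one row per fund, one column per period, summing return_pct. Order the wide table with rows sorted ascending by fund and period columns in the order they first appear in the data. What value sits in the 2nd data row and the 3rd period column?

153.4

With rows sorted ascending by fund, row 2 is fund=MG5. period columns in first-appearance order: Q4, Q1, Q3, Q2; column 3 is Q3.
Long rows with fund=MG5, period=Q3: 61.3 + 92.1 = 153.4.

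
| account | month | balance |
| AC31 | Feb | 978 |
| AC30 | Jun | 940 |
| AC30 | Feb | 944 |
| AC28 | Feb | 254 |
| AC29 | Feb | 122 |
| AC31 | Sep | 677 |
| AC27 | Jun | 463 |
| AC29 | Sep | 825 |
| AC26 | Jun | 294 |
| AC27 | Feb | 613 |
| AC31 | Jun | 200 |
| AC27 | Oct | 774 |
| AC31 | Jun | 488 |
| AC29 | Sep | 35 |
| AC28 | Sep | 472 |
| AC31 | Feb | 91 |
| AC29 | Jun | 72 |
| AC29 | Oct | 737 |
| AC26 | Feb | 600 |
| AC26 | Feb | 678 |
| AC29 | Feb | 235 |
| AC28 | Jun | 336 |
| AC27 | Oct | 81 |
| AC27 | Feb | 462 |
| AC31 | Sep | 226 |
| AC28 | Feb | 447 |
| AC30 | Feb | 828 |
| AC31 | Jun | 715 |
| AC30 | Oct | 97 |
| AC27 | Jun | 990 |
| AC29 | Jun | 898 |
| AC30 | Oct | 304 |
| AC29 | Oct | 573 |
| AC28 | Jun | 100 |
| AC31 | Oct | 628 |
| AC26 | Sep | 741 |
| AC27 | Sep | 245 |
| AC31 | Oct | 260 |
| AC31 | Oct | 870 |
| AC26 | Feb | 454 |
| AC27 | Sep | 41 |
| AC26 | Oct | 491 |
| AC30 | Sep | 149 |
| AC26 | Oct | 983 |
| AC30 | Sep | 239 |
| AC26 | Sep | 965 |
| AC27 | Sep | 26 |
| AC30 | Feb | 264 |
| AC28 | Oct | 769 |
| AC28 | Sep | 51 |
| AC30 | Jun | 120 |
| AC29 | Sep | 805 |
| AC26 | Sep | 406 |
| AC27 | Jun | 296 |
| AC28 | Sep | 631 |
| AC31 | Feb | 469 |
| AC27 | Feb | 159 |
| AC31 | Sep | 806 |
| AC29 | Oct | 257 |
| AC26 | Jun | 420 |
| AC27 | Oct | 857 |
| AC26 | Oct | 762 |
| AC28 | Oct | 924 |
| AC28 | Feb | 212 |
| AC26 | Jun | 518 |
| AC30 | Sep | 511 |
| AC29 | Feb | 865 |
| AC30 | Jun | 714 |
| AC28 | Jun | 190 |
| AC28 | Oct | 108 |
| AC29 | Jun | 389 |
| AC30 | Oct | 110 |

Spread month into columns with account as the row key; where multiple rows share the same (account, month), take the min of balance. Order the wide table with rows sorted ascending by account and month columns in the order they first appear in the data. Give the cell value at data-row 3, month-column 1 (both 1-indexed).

212

With rows sorted ascending by account, row 3 is account=AC28. month columns in first-appearance order: Feb, Jun, Sep, Oct; column 1 is Feb.
Long rows with account=AC28, month=Feb: min(254, 447, 212) = 212.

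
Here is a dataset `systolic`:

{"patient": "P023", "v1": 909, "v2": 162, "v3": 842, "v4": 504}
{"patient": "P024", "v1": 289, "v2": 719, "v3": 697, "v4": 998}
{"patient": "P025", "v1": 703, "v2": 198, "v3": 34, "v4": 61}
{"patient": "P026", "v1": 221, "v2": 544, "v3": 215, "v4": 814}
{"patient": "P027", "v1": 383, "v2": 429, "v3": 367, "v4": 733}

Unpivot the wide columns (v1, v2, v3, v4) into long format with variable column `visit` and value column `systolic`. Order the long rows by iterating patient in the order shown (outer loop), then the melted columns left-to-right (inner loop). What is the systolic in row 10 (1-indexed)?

20 rows total (5 × 4). Row 10: index ⌊(10-1)/4⌋ = 2 into patient → P025; (10-1) mod 4 = 1 into the melted columns → v2.
So row 10 is (P025, v2, 198); systolic = 198.

198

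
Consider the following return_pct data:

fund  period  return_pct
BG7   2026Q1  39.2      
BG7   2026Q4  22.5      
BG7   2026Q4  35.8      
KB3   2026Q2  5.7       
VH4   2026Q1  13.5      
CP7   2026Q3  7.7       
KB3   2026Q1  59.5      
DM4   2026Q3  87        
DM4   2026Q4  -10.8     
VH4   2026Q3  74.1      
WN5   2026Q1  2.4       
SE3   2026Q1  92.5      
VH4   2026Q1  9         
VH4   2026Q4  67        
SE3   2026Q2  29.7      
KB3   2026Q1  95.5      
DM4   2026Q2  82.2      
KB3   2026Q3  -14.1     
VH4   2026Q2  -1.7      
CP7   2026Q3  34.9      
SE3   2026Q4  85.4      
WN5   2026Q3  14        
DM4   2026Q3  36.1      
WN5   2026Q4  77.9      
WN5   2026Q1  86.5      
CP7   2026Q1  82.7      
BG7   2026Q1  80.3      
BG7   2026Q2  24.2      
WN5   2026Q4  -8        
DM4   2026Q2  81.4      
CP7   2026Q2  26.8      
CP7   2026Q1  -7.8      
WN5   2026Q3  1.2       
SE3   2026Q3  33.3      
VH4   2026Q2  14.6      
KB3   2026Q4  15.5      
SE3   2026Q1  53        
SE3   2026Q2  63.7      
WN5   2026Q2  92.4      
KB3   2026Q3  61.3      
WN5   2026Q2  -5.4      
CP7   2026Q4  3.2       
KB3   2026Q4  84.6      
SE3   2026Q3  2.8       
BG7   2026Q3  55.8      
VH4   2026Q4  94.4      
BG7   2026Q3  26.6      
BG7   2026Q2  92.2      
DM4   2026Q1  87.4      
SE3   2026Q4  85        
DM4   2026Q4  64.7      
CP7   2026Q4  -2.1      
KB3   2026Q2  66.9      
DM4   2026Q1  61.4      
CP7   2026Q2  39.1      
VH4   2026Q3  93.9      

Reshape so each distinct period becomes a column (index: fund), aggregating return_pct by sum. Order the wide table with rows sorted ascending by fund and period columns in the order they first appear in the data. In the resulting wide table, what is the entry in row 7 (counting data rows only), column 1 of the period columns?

With rows sorted ascending by fund, row 7 is fund=WN5. period columns in first-appearance order: 2026Q1, 2026Q4, 2026Q2, 2026Q3; column 1 is 2026Q1.
Long rows with fund=WN5, period=2026Q1: 2.4 + 86.5 = 88.9.

88.9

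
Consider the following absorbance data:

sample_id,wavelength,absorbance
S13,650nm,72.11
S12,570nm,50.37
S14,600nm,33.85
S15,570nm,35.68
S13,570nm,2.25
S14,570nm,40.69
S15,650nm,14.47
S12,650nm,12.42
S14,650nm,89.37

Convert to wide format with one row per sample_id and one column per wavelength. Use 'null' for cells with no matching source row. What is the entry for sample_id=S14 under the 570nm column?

The long row with sample_id=S14, wavelength=570nm has absorbance=40.69.

40.69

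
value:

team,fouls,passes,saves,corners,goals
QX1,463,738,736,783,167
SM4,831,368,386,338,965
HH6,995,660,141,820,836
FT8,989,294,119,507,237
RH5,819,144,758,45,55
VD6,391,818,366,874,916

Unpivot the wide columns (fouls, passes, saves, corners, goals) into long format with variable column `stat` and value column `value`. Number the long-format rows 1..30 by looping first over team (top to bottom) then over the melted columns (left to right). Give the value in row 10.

965

30 rows total (6 × 5). Row 10: index ⌊(10-1)/5⌋ = 1 into team → SM4; (10-1) mod 5 = 4 into the melted columns → goals.
So row 10 is (SM4, goals, 965); value = 965.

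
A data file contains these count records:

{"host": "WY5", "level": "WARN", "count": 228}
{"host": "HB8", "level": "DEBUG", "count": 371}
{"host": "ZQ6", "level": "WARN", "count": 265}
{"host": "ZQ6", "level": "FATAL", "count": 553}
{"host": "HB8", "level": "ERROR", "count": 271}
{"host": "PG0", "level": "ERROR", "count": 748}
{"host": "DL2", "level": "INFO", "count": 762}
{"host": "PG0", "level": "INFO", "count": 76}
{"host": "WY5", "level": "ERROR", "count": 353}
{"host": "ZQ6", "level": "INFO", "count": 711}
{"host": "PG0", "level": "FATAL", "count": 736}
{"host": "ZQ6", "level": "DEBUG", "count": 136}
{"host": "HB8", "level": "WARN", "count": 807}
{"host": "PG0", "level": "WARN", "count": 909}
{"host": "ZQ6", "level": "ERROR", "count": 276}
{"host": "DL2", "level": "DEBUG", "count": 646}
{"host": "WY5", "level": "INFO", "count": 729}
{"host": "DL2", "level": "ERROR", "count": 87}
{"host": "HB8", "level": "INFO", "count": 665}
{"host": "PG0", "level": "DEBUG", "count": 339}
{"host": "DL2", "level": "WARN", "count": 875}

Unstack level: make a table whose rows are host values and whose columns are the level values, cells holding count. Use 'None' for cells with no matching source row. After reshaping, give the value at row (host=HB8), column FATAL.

None

No long-format row has host=HB8 and level=FATAL, so the cell is None.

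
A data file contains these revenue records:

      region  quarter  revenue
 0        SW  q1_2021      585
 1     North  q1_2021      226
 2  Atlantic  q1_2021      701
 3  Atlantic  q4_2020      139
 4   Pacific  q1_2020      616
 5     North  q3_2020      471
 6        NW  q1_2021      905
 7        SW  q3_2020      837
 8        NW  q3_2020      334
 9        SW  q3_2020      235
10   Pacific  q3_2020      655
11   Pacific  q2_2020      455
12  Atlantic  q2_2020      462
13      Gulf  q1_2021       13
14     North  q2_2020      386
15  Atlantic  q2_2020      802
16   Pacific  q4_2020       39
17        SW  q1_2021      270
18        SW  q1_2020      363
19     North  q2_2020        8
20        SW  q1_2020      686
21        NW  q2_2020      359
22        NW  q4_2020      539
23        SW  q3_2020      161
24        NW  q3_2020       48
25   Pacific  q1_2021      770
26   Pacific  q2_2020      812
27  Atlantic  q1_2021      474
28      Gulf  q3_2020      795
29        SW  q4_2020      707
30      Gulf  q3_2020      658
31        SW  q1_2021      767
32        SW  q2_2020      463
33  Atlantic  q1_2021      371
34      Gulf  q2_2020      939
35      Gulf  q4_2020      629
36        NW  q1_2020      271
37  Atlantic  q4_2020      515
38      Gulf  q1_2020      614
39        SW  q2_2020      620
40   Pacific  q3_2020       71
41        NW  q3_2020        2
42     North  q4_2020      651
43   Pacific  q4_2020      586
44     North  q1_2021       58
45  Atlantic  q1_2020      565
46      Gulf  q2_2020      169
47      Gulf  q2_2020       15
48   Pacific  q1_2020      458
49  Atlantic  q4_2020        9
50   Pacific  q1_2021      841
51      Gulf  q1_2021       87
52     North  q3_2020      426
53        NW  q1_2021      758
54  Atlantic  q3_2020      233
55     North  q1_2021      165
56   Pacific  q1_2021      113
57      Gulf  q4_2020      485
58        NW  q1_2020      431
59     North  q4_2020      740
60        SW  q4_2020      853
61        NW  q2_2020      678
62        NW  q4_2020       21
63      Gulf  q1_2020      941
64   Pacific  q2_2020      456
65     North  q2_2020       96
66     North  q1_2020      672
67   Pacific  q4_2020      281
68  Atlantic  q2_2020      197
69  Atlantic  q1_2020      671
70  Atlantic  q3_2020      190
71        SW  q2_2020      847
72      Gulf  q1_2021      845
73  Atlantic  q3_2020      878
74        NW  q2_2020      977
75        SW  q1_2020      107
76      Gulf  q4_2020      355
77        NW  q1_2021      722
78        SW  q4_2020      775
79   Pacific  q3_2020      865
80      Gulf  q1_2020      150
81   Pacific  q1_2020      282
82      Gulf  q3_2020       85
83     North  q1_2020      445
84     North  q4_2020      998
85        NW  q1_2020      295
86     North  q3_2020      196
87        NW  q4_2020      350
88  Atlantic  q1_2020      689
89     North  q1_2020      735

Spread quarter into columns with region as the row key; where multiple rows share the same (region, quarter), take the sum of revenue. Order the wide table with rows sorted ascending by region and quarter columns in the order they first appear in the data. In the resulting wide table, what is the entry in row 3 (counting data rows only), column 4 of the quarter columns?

384

With rows sorted ascending by region, row 3 is region=NW. quarter columns in first-appearance order: q1_2021, q4_2020, q1_2020, q3_2020, q2_2020; column 4 is q3_2020.
Long rows with region=NW, quarter=q3_2020: 334 + 48 + 2 = 384.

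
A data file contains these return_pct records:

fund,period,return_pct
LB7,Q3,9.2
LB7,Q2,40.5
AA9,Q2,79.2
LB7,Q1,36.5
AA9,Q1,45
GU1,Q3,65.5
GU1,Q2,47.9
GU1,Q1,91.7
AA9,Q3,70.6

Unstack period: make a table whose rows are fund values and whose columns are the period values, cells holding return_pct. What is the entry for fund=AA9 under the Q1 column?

Wide layout: rows indexed by fund, columns are the 3 distinct period values (Q3, Q2, Q1).
Cell (fund=AA9, period=Q1) draws from the long row where fund=AA9 and period=Q1, which has return_pct=45.

45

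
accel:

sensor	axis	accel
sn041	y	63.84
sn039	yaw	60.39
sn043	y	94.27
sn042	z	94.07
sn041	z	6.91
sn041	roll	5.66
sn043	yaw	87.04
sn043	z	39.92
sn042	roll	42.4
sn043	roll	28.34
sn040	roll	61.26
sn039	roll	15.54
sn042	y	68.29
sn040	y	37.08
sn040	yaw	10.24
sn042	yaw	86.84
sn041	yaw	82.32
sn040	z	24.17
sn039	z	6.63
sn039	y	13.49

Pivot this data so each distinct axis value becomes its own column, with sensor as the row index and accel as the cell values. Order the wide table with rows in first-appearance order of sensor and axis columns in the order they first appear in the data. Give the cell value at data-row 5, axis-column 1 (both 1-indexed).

With rows in first-appearance order of sensor, row 5 is sensor=sn040. axis columns in first-appearance order: y, yaw, z, roll; column 1 is y.
Long rows with sensor=sn040, axis=y: accel = 37.08.

37.08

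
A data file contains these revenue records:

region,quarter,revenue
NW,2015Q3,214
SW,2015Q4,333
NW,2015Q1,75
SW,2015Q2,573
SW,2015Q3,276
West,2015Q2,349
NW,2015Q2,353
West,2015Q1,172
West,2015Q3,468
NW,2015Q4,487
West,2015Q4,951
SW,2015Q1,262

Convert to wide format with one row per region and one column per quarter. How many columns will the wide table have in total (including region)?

5

1 column for region plus 4 distinct quarter values → 5 columns.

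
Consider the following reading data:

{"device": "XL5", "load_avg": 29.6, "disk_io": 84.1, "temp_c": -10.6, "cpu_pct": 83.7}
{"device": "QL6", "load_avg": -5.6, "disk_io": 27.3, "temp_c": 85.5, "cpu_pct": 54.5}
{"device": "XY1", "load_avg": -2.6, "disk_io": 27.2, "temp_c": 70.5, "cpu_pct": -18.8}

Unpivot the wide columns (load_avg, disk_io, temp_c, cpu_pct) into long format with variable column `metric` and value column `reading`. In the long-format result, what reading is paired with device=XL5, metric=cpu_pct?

Unpivoting turns each (device, wide-column) pair into one long row.
The wide cell at row XL5, column cpu_pct holds 83.7, so the long row (XL5, cpu_pct) has reading=83.7.

83.7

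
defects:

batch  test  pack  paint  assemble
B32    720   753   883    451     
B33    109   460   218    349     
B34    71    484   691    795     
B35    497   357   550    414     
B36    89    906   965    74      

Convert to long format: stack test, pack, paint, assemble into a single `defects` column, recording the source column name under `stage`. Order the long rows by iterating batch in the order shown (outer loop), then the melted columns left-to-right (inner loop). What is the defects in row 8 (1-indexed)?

349

20 rows total (5 × 4). Row 8: index ⌊(8-1)/4⌋ = 1 into batch → B33; (8-1) mod 4 = 3 into the melted columns → assemble.
So row 8 is (B33, assemble, 349); defects = 349.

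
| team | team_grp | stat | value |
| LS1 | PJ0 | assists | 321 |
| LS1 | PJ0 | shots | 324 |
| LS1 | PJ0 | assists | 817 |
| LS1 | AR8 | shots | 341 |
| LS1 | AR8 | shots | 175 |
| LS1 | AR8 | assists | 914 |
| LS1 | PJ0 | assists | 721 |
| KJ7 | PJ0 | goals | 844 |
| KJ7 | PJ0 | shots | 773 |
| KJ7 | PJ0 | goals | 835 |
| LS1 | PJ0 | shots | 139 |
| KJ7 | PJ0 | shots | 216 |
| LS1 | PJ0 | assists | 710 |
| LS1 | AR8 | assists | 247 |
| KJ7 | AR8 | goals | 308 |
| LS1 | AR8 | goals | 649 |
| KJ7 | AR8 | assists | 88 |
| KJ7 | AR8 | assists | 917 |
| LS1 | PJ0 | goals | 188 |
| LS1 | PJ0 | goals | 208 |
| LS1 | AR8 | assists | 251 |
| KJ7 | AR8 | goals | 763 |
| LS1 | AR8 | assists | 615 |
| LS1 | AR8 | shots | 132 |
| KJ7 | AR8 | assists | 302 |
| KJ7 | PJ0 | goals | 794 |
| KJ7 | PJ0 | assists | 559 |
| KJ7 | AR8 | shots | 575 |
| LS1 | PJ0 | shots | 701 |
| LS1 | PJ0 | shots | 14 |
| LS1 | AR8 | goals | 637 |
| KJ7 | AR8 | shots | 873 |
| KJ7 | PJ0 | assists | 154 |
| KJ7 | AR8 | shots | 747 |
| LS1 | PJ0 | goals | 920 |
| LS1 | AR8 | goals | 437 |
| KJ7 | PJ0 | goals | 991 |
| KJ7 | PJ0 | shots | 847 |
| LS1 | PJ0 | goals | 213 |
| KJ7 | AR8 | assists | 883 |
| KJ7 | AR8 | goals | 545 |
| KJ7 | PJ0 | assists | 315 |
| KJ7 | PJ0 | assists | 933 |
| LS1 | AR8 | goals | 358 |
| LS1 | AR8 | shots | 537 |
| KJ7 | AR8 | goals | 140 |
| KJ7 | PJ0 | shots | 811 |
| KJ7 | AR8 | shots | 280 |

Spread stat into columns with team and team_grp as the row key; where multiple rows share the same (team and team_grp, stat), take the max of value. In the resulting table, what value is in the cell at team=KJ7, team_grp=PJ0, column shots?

847

Rows with team=KJ7, team_grp=PJ0 and stat=shots: value values are 773, 216, 847, 811.
max(773, 216, 847, 811) = 847.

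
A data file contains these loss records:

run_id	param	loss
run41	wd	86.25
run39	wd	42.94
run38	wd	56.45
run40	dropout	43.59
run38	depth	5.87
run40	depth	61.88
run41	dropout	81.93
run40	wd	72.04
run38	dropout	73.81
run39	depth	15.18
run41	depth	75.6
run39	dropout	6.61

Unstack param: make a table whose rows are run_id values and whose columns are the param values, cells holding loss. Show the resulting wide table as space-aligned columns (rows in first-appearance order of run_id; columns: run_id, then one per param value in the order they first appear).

Columns: run_id plus the 3 distinct param values (wd, dropout, depth).
For example, row run41 column wd takes loss=86.25 from the long row (run41, wd).

run_id  wd     dropout  depth
run41   86.25  81.93    75.6 
run39   42.94  6.61     15.18
run38   56.45  73.81    5.87 
run40   72.04  43.59    61.88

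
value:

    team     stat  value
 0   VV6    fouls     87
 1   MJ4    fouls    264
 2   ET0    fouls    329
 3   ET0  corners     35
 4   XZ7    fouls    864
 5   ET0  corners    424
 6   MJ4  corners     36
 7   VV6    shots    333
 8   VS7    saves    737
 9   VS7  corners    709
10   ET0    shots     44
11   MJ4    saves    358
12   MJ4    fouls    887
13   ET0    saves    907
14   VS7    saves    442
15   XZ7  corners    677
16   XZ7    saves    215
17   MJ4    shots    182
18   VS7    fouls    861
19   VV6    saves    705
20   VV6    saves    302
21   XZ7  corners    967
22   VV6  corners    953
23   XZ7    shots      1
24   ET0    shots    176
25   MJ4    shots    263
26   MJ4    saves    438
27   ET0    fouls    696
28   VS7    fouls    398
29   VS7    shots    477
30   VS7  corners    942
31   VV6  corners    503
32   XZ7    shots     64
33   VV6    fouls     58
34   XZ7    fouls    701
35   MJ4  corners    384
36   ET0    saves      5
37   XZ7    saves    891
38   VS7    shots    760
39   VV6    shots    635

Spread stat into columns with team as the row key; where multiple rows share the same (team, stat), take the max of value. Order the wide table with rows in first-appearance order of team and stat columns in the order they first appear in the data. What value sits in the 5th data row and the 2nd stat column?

With rows in first-appearance order of team, row 5 is team=VS7. stat columns in first-appearance order: fouls, corners, shots, saves; column 2 is corners.
Long rows with team=VS7, stat=corners: max(709, 942) = 942.

942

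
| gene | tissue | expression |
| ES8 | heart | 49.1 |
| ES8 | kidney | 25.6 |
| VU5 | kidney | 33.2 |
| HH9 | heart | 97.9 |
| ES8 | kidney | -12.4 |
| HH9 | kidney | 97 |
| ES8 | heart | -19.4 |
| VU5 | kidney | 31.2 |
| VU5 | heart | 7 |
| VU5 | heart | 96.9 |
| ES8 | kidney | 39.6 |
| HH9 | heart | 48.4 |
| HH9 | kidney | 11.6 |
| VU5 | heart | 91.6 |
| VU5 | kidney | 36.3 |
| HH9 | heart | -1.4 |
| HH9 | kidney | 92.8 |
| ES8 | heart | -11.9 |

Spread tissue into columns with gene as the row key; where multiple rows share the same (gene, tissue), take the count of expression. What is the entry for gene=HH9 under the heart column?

Rows with gene=HH9 and tissue=heart: expression values are 97.9, 48.4, -1.4.
3 rows match — count = 3.

3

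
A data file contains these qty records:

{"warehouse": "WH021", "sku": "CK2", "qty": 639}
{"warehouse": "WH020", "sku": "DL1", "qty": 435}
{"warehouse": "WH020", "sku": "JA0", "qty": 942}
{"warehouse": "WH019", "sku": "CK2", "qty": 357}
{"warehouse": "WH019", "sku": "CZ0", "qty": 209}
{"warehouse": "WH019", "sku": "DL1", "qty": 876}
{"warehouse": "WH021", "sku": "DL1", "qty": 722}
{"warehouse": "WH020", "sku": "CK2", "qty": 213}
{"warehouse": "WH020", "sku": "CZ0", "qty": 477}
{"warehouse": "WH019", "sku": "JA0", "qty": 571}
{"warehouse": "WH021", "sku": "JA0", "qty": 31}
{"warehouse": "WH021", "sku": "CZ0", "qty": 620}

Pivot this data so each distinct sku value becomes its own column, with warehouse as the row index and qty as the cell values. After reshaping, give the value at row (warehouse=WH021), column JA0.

Wide layout: rows indexed by warehouse, columns are the 4 distinct sku values (CK2, DL1, JA0, CZ0).
Cell (warehouse=WH021, sku=JA0) draws from the long row where warehouse=WH021 and sku=JA0, which has qty=31.

31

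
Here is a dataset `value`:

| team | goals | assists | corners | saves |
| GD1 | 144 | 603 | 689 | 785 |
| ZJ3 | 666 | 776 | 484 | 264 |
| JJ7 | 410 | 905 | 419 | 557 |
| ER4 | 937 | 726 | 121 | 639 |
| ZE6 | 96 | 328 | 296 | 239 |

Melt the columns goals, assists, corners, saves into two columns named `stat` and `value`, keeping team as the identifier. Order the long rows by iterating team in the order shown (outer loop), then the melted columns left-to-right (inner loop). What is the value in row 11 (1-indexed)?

419

20 rows total (5 × 4). Row 11: index ⌊(11-1)/4⌋ = 2 into team → JJ7; (11-1) mod 4 = 2 into the melted columns → corners.
So row 11 is (JJ7, corners, 419); value = 419.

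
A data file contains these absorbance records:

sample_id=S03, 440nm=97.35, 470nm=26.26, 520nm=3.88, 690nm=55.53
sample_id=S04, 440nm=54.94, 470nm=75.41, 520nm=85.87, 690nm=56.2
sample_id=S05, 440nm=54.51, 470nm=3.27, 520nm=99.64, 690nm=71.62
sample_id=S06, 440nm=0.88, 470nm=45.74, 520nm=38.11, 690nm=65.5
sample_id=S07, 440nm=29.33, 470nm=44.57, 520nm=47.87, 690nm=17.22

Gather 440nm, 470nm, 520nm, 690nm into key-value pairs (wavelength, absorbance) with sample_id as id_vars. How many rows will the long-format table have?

5 sample_id values × 4 melted columns = 20 rows.

20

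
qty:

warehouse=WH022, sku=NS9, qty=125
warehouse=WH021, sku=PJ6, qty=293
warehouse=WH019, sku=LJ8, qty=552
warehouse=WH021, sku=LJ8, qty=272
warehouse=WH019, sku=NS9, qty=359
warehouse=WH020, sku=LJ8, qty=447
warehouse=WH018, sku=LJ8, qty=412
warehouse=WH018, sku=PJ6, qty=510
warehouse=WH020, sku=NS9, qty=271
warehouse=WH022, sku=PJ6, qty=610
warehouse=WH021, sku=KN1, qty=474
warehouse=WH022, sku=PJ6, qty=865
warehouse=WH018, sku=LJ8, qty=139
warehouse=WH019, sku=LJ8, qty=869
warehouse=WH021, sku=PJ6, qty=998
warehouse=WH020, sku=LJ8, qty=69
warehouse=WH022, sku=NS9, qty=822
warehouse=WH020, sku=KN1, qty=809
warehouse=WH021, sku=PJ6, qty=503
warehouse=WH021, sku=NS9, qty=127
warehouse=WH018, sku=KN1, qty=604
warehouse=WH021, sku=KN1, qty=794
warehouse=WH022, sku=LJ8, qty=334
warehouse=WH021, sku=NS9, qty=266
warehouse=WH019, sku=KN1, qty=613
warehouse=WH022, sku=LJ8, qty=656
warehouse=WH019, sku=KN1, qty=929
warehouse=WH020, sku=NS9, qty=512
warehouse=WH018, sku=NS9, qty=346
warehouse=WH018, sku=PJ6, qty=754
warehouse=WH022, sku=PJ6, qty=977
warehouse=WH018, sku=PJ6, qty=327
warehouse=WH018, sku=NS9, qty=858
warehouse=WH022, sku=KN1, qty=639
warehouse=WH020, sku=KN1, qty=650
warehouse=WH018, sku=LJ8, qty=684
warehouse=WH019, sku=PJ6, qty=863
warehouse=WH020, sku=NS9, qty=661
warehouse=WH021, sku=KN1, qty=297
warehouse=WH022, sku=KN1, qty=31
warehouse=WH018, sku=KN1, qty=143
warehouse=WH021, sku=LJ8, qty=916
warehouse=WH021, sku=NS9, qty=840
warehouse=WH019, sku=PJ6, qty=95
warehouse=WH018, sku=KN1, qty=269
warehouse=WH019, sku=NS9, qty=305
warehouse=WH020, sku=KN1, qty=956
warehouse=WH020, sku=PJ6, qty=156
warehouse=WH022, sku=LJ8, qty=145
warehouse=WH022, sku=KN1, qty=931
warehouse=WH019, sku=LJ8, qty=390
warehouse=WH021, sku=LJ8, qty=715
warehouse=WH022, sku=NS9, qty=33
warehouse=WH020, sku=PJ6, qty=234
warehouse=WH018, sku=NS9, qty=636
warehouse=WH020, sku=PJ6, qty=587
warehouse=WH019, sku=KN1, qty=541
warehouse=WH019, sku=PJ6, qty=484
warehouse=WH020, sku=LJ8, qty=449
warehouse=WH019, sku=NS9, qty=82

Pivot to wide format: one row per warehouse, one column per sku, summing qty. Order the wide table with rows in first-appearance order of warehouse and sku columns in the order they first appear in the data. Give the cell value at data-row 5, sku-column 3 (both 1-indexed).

With rows in first-appearance order of warehouse, row 5 is warehouse=WH018. sku columns in first-appearance order: NS9, PJ6, LJ8, KN1; column 3 is LJ8.
Long rows with warehouse=WH018, sku=LJ8: 412 + 139 + 684 = 1235.

1235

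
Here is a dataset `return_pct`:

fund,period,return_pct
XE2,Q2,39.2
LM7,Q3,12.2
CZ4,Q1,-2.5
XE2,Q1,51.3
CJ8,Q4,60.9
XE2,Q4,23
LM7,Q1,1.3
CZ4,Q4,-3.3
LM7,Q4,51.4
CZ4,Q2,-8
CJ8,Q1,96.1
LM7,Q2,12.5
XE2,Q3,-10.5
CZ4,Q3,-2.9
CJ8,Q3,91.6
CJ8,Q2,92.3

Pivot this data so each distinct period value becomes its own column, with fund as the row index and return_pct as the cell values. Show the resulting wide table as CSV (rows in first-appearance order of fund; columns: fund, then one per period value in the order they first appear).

fund,Q2,Q3,Q1,Q4
XE2,39.2,-10.5,51.3,23
LM7,12.5,12.2,1.3,51.4
CZ4,-8,-2.9,-2.5,-3.3
CJ8,92.3,91.6,96.1,60.9

Columns: fund plus the 4 distinct period values (Q2, Q3, Q1, Q4).
For example, row XE2 column Q2 takes return_pct=39.2 from the long row (XE2, Q2).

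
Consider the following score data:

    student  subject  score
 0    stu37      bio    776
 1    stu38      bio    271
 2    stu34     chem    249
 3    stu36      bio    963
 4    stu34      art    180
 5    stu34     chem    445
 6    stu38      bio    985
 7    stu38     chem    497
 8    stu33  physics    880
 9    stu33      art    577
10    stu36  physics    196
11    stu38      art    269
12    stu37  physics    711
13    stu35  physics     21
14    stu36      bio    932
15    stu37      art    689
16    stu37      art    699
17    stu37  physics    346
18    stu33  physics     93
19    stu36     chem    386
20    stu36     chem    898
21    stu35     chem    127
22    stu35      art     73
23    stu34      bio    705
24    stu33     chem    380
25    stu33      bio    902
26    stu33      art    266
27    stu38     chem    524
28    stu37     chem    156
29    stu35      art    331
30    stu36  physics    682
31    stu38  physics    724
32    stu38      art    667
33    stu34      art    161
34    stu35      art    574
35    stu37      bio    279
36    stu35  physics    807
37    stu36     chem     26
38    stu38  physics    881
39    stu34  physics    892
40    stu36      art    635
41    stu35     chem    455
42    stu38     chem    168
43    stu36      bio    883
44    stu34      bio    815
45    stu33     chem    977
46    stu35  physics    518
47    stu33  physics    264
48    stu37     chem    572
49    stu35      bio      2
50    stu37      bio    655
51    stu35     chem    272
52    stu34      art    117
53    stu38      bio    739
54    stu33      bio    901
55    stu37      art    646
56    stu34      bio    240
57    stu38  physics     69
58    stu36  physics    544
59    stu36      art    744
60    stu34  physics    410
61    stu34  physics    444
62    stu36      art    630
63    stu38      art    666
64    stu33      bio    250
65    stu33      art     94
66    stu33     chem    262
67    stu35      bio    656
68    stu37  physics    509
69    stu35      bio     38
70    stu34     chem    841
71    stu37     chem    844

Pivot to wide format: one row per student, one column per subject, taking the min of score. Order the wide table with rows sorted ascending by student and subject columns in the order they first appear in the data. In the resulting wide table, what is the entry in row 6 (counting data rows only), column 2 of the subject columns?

With rows sorted ascending by student, row 6 is student=stu38. subject columns in first-appearance order: bio, chem, art, physics; column 2 is chem.
Long rows with student=stu38, subject=chem: min(497, 524, 168) = 168.

168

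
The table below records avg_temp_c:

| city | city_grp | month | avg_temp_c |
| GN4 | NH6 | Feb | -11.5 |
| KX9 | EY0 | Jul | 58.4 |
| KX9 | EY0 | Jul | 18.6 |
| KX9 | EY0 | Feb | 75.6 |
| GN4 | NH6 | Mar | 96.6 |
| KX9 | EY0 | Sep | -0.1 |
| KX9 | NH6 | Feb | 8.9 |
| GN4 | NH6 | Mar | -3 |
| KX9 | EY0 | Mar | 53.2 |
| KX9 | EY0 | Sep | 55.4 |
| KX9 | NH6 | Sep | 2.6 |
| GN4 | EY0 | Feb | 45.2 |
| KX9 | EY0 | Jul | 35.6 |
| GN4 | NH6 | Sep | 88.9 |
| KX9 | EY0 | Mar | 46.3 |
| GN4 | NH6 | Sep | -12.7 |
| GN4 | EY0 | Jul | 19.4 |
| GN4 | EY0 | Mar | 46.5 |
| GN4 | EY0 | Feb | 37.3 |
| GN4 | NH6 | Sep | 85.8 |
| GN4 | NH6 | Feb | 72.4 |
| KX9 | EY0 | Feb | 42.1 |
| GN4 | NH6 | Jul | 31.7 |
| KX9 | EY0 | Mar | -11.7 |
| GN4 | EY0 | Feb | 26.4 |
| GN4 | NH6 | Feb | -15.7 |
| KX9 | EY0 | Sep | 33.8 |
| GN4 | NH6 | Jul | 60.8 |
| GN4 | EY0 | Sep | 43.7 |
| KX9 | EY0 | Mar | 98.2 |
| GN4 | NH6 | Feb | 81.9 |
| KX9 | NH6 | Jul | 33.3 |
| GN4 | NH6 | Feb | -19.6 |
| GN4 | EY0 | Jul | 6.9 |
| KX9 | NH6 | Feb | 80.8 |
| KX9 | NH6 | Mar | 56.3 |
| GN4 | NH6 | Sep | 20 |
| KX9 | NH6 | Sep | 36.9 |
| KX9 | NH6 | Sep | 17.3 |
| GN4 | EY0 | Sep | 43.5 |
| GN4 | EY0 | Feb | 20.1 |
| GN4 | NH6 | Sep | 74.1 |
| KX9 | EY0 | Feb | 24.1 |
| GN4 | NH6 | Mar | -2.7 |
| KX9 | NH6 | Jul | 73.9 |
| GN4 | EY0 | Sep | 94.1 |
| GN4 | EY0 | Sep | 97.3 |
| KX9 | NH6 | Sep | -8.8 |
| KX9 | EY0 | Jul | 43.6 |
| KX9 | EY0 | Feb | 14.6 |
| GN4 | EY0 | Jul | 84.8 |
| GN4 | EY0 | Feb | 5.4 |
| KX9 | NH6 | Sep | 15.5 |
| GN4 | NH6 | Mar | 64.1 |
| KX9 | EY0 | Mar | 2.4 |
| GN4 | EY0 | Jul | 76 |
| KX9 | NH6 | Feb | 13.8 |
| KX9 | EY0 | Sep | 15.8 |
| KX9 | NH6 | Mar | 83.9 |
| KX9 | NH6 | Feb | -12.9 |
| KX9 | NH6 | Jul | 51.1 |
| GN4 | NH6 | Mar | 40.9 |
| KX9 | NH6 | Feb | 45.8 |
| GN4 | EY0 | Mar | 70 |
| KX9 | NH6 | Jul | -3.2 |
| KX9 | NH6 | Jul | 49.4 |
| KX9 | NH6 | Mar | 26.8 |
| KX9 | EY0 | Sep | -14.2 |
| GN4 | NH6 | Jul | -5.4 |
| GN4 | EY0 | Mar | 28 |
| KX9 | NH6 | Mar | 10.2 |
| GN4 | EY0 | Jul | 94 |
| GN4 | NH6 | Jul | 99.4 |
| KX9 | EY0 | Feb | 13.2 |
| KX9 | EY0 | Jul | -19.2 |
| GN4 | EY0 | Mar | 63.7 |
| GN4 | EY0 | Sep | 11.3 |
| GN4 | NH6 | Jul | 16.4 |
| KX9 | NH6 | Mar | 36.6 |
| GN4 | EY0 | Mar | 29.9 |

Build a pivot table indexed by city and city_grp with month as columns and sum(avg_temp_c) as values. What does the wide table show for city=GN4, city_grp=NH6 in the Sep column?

256.1

Rows with city=GN4, city_grp=NH6 and month=Sep: avg_temp_c values are 88.9, -12.7, 85.8, 20, 74.1.
88.9 + -12.7 + 85.8 + 20 + 74.1 = 256.1.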